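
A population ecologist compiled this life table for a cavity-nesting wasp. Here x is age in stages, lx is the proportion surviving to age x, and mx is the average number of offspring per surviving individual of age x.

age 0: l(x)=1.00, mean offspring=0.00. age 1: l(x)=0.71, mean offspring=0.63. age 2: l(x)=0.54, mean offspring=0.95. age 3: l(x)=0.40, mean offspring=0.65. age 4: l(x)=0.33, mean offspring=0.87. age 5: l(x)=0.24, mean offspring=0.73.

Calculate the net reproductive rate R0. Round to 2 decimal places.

lx·mx by age: 0, 0.4473, 0.513, 0.26, 0.2871, 0.1752
R0 = Σ lx·mx = 1.6826 → 1.68

1.68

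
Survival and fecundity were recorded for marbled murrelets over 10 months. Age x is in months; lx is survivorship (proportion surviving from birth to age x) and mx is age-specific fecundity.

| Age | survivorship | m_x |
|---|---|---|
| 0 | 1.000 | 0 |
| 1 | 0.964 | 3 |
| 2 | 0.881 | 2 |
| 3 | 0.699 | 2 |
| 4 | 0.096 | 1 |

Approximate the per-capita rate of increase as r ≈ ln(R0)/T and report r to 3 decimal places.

R0 = Σ lx·mx = 0 + 2.892 + 1.762 + 1.398 + 0.096 = 6.148
Σ x·lx·mx = 10.994; T = 10.994/6.148 = 1.78822…
r ≈ ln(R0)/T = ln(6.148)/1.78822… = 1.0156… → 1.016

1.016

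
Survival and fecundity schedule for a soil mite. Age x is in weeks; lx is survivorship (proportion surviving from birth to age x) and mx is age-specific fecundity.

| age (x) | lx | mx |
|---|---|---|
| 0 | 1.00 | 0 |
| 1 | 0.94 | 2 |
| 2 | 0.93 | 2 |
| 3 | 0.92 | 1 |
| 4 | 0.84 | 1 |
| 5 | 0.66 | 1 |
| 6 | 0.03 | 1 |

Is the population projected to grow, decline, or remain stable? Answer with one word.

R0 = Σ lx·mx = 0 + 1.88 + 1.86 + 0.92 + 0.84 + 0.66 + 0.03 = 6.19
R0 > 1, so the population is growing.

growing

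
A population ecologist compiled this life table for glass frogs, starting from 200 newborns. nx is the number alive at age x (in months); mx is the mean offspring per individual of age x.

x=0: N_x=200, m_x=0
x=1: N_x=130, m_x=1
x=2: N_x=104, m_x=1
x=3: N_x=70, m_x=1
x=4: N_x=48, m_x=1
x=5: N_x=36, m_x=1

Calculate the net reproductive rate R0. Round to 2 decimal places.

lx = nx/n0 = nx/200: 1, 0.65, 0.52, 0.35, 0.24, 0.18
lx·mx by age: 0, 0.65, 0.52, 0.35, 0.24, 0.18
R0 = Σ lx·mx = 1.94 → 1.94

1.94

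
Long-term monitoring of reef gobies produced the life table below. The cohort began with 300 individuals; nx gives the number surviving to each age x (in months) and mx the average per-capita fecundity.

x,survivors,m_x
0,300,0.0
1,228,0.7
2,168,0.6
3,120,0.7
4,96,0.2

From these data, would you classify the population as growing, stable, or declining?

lx = nx/n0 = nx/300: 1, 0.76, 0.56, 0.4, 0.32
R0 = Σ lx·mx = 0 + 0.532 + 0.336 + 0.28 + 0.064 = 1.212
R0 > 1, so the population is growing.

growing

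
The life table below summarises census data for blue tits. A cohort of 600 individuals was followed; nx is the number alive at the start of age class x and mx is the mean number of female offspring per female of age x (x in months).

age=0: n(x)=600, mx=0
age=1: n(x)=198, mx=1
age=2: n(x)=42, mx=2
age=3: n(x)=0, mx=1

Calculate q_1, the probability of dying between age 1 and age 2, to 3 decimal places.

lx = nx/n0 = nx/600: 1, 0.33, 0.07, 0
q_1 = (l_1 − l_2) / l_1 = (0.33 − 0.07) / 0.33
     = 0.26 / 0.33 = 0.787879… → 0.788

0.788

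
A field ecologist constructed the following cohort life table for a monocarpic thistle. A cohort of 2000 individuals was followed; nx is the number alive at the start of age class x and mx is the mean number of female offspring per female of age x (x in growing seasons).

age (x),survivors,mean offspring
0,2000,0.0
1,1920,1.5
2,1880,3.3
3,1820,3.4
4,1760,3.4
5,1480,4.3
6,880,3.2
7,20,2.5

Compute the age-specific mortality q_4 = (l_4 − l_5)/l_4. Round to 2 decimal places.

lx = nx/n0 = nx/2000: 1, 0.96, 0.94, 0.91, 0.88, 0.74, 0.44, 0.01
q_4 = (l_4 − l_5) / l_4 = (0.88 − 0.74) / 0.88
     = 0.14 / 0.88 = 0.159091… → 0.16

0.16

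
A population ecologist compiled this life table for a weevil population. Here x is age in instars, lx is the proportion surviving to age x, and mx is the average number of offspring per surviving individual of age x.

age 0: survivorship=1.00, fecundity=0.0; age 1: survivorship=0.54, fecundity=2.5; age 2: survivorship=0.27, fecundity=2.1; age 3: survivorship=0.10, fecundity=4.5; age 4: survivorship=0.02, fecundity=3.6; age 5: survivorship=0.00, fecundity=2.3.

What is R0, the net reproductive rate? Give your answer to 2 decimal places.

lx·mx by age: 0, 1.35, 0.567, 0.45, 0.072, 0
R0 = Σ lx·mx = 2.439 → 2.44

2.44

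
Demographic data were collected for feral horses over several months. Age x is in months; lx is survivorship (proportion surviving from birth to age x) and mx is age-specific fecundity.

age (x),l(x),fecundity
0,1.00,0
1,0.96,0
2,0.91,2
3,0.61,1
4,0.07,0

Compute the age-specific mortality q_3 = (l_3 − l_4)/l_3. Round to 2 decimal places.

0.89

q_3 = (l_3 − l_4) / l_3 = (0.61 − 0.07) / 0.61
     = 0.54 / 0.61 = 0.885246… → 0.89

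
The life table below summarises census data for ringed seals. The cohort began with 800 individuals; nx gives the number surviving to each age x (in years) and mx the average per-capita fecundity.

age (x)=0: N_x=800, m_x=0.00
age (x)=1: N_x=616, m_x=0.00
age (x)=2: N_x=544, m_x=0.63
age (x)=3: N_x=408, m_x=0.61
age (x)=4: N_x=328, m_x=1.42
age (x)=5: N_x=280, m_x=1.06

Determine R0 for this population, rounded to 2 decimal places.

1.69

lx = nx/n0 = nx/800: 1, 0.77, 0.68, 0.51, 0.41, 0.35
lx·mx by age: 0, 0, 0.4284, 0.3111, 0.5822, 0.371
R0 = Σ lx·mx = 1.6927 → 1.69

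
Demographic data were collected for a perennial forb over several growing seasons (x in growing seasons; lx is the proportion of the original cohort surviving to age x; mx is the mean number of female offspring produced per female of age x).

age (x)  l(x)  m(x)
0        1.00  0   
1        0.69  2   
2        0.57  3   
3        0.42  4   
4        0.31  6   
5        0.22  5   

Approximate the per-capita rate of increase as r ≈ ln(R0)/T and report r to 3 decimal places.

R0 = Σ lx·mx = 0 + 1.38 + 1.71 + 1.68 + 1.86 + 1.1 = 7.73
Σ x·lx·mx = 22.78; T = 22.78/7.73 = 2.94696…
r ≈ ln(R0)/T = ln(7.73)/2.94696… = 0.69397… → 0.694

0.694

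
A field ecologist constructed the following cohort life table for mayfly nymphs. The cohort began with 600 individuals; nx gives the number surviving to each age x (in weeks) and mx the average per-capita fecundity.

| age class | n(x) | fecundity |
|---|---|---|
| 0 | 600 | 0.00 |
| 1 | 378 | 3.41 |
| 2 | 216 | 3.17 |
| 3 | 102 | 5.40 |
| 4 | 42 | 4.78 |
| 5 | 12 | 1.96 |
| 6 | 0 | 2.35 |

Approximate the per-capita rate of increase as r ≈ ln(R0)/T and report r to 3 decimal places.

0.800

lx = nx/n0 = nx/600: 1, 0.63, 0.36, 0.17, 0.07, 0.02, 0
R0 = Σ lx·mx = 0 + 2.1483 + 1.1412 + 0.918 + 0.3346 + 0.0392 + 0 = 4.5813
Σ x·lx·mx = 8.7191; T = 8.7191/4.5813 = 1.90319…
r ≈ ln(R0)/T = ln(4.5813)/1.90319… = 0.7997… → 0.800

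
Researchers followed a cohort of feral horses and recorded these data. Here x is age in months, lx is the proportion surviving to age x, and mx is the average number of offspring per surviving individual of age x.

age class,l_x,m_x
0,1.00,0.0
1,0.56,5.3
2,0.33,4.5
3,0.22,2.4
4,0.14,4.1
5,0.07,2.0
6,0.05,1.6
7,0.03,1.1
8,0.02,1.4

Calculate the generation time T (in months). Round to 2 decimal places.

lx·mx: 0, 2.968, 1.485, 0.528, 0.574, 0.14, 0.08, 0.033, 0.028 → R0 = 5.836
x·lx·mx: 0, 2.968, 2.97, 1.584, 2.296, 0.7, 0.48, 0.231, 0.224 → Σ = 11.453
T = 11.453 / 5.836 = 1.962474… → 1.96

1.96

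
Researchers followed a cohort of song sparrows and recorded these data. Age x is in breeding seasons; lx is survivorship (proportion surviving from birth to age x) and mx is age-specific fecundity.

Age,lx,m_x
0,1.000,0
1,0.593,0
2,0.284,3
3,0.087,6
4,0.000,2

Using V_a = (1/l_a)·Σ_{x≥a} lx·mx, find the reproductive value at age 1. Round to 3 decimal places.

lx·mx for x ≥ 1: 0, 0.852, 0.522, 0 → sum = 1.374
V_1 = 1.374 / l_1 = 1.374 / 0.593 = 2.317032… → 2.317

2.317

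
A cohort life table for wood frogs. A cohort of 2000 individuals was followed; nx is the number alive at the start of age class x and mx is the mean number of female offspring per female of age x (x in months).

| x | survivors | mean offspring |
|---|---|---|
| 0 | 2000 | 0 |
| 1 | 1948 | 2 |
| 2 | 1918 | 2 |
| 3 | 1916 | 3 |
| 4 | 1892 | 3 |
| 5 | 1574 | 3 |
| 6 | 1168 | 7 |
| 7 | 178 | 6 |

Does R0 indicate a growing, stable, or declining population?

growing

lx = nx/n0 = nx/2000: 1, 0.974, 0.959, 0.958, 0.946, 0.787, 0.584, 0.089
R0 = Σ lx·mx = 0 + 1.948 + 1.918 + 2.874 + 2.838 + 2.361 + 4.088 + 0.534 = 16.561
R0 > 1, so the population is growing.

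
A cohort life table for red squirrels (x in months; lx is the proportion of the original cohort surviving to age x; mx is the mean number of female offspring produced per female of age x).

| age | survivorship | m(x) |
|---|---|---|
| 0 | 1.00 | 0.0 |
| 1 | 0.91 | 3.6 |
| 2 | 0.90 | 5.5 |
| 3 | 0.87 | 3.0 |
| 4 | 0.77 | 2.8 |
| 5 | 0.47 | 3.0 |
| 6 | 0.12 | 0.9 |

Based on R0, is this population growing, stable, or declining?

growing

R0 = Σ lx·mx = 0 + 3.276 + 4.95 + 2.61 + 2.156 + 1.41 + 0.108 = 14.51
R0 > 1, so the population is growing.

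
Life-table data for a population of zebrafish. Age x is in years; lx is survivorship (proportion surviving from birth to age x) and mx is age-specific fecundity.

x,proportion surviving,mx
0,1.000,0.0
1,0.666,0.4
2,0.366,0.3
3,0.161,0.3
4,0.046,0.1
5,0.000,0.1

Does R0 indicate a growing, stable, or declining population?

declining

R0 = Σ lx·mx = 0 + 0.2664 + 0.1098 + 0.0483 + 0.0046 + 0 = 0.4291
R0 < 1, so the population is declining.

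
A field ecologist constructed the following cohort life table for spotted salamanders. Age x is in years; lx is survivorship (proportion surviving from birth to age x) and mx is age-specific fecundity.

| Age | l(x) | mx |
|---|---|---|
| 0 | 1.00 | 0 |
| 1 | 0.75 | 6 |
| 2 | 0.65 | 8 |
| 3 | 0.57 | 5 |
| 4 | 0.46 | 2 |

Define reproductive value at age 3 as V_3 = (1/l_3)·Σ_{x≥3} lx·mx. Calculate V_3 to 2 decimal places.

lx·mx for x ≥ 3: 2.85, 0.92 → sum = 3.77
V_3 = 3.77 / l_3 = 3.77 / 0.57 = 6.614035… → 6.61

6.61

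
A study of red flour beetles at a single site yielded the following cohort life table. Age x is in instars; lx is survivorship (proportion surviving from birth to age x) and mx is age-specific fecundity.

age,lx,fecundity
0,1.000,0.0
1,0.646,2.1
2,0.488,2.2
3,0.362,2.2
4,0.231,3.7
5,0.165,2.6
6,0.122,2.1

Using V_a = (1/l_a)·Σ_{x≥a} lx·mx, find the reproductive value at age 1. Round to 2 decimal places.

7.38

lx·mx for x ≥ 1: 1.3566, 1.0736, 0.7964, 0.8547, 0.429, 0.2562 → sum = 4.7665
V_1 = 4.7665 / l_1 = 4.7665 / 0.646 = 7.378483… → 7.38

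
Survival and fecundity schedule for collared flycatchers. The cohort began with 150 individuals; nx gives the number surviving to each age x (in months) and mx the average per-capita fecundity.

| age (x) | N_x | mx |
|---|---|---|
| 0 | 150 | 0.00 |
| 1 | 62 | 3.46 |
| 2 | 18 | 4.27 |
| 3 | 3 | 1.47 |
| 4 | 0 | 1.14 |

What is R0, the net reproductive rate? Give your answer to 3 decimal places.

lx = nx/n0 = nx/150: 1, 0.41333…, 0.12, 0.02, 0
lx·mx by age: 0, 1.430133…, 0.5124, 0.0294, 0
R0 = Σ lx·mx = 1.971933… → 1.972

1.972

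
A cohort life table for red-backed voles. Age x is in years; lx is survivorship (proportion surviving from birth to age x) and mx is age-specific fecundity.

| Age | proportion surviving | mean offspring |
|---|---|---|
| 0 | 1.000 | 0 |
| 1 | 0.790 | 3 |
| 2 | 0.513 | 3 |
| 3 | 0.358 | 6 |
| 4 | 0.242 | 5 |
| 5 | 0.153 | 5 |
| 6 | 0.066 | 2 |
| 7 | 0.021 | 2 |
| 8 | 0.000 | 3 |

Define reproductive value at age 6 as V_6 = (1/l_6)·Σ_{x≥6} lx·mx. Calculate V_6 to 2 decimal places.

lx·mx for x ≥ 6: 0.132, 0.042, 0 → sum = 0.174
V_6 = 0.174 / l_6 = 0.174 / 0.066 = 2.636364… → 2.64

2.64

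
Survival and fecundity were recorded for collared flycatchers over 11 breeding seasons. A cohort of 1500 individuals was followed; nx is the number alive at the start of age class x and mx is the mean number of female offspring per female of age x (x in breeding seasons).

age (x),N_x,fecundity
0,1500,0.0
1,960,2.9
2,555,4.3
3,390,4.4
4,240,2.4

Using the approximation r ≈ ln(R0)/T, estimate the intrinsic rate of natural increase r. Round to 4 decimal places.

0.7977

lx = nx/n0 = nx/1500: 1, 0.64, 0.37, 0.26, 0.16
R0 = Σ lx·mx = 0 + 1.856 + 1.591 + 1.144 + 0.384 = 4.975
Σ x·lx·mx = 10.006; T = 10.006/4.975 = 2.01126…
r ≈ ln(R0)/T = ln(4.975)/2.01126… = 0.797723… → 0.7977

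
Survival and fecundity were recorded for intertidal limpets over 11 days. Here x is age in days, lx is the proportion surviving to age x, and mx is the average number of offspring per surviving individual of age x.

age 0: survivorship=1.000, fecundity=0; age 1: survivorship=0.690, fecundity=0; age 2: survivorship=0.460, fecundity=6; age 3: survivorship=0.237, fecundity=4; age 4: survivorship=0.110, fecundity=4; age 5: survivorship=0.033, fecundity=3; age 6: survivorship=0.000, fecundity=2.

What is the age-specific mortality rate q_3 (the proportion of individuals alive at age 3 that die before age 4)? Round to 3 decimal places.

0.536

q_3 = (l_3 − l_4) / l_3 = (0.237 − 0.11) / 0.237
     = 0.127 / 0.237 = 0.535865… → 0.536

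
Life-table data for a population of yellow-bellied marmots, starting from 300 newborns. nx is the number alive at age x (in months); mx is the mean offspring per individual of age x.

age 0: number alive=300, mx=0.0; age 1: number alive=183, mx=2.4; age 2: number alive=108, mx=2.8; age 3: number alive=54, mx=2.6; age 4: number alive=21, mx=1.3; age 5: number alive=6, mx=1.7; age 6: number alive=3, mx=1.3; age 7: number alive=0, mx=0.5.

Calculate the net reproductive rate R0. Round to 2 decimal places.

lx = nx/n0 = nx/300: 1, 0.61, 0.36, 0.18, 0.07, 0.02, 0.01, 0
lx·mx by age: 0, 1.464, 1.008, 0.468, 0.091, 0.034, 0.013, 0
R0 = Σ lx·mx = 3.078 → 3.08

3.08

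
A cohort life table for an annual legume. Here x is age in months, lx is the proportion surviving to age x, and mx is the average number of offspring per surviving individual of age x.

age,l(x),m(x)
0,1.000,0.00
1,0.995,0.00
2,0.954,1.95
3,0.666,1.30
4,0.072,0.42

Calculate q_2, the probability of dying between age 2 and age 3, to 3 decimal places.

q_2 = (l_2 − l_3) / l_2 = (0.954 − 0.666) / 0.954
     = 0.288 / 0.954 = 0.301887… → 0.302

0.302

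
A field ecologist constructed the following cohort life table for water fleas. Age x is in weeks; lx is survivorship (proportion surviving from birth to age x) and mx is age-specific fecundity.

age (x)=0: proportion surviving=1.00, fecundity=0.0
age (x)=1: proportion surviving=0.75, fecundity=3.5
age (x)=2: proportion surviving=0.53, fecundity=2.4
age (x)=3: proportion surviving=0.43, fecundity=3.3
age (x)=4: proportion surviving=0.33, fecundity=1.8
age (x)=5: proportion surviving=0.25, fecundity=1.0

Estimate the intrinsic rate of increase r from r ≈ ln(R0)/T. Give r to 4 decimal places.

R0 = Σ lx·mx = 0 + 2.625 + 1.272 + 1.419 + 0.594 + 0.25 = 6.16
Σ x·lx·mx = 13.052; T = 13.052/6.16 = 2.11883…
r ≈ ln(R0)/T = ln(6.16)/2.11883… = 0.858056… → 0.8581

0.8581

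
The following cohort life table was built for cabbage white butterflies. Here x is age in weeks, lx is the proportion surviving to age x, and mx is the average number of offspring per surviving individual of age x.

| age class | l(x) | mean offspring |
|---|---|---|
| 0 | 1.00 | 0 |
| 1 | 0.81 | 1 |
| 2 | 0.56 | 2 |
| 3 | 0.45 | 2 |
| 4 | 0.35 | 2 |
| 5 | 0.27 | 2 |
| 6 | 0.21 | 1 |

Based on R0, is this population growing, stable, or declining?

growing

R0 = Σ lx·mx = 0 + 0.81 + 1.12 + 0.9 + 0.7 + 0.54 + 0.21 = 4.28
R0 > 1, so the population is growing.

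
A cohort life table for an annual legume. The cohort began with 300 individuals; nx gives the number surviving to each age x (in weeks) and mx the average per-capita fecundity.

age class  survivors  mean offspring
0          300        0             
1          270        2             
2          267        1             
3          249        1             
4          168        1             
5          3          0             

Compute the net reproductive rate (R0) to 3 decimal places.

lx = nx/n0 = nx/300: 1, 0.9, 0.89, 0.83, 0.56, 0.01
lx·mx by age: 0, 1.8, 0.89, 0.83, 0.56, 0
R0 = Σ lx·mx = 4.08 → 4.080

4.080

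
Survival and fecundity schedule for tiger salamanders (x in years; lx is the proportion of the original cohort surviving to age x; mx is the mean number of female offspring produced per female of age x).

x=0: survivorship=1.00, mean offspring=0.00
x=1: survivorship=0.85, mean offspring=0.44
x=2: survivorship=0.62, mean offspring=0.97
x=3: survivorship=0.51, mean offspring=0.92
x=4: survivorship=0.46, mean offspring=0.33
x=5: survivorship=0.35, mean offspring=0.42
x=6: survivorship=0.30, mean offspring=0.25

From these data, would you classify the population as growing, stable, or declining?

R0 = Σ lx·mx = 0 + 0.374 + 0.6014 + 0.4692 + 0.1518 + 0.147 + 0.075 = 1.8184
R0 > 1, so the population is growing.

growing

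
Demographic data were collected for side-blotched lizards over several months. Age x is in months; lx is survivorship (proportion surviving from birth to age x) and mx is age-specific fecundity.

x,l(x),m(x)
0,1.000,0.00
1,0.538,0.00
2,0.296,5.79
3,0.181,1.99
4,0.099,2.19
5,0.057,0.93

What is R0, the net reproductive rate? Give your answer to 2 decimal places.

lx·mx by age: 0, 0, 1.71384, 0.36019, 0.21681, 0.05301
R0 = Σ lx·mx = 2.34385 → 2.34

2.34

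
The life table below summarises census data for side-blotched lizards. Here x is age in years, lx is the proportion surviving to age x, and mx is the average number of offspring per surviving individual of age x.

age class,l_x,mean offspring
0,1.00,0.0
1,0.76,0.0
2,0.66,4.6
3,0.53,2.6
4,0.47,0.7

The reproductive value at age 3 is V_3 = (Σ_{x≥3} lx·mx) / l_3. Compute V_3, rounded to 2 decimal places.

3.22

lx·mx for x ≥ 3: 1.378, 0.329 → sum = 1.707
V_3 = 1.707 / l_3 = 1.707 / 0.53 = 3.220755… → 3.22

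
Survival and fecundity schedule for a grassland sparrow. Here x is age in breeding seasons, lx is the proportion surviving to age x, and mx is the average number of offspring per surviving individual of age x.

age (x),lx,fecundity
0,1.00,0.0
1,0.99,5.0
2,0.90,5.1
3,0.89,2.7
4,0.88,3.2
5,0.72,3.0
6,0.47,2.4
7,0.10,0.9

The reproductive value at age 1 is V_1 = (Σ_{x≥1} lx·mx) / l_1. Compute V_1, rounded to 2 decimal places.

lx·mx for x ≥ 1: 4.95, 4.59, 2.403, 2.816, 2.16, 1.128, 0.09 → sum = 18.137
V_1 = 18.137 / l_1 = 18.137 / 0.99 = 18.320202… → 18.32

18.32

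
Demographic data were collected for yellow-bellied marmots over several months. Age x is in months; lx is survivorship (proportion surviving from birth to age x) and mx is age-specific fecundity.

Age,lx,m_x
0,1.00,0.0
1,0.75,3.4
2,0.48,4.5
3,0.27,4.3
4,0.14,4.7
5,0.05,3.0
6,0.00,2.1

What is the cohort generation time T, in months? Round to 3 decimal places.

2.056

lx·mx: 0, 2.55, 2.16, 1.161, 0.658, 0.15, 0 → R0 = 6.679
x·lx·mx: 0, 2.55, 4.32, 3.483, 2.632, 0.75, 0 → Σ = 13.735
T = 13.735 / 6.679 = 2.056446… → 2.056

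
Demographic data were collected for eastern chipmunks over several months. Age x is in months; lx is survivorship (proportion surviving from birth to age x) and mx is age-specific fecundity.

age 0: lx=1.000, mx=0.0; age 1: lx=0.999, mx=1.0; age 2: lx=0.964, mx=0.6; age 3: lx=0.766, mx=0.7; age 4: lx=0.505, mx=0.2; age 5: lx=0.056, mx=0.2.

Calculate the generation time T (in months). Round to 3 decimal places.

1.898

lx·mx: 0, 0.999, 0.5784, 0.5362, 0.101, 0.0112 → R0 = 2.2258
x·lx·mx: 0, 0.999, 1.1568, 1.6086, 0.404, 0.056 → Σ = 4.2244
T = 4.2244 / 2.2258 = 1.897924… → 1.898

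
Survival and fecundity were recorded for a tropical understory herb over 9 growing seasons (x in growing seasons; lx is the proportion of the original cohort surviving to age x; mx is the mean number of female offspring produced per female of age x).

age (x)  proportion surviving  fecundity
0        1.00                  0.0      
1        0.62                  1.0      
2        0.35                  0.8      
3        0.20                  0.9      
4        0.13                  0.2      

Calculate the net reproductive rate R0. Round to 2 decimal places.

1.11

lx·mx by age: 0, 0.62, 0.28, 0.18, 0.026
R0 = Σ lx·mx = 1.106 → 1.11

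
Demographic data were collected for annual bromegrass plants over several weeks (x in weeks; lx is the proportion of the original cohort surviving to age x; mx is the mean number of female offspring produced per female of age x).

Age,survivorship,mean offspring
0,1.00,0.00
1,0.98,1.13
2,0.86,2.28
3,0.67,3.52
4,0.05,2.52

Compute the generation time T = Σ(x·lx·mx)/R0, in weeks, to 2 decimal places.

lx·mx: 0, 1.1074, 1.9608, 2.3584, 0.126 → R0 = 5.5526
x·lx·mx: 0, 1.1074, 3.9216, 7.0752, 0.504 → Σ = 12.6082
T = 12.6082 / 5.5526 = 2.270684… → 2.27

2.27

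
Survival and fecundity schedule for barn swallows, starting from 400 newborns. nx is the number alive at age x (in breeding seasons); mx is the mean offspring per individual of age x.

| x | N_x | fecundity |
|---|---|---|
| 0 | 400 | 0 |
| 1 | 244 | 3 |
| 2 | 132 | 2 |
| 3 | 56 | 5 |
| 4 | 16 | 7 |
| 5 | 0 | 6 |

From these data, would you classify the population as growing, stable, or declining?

growing

lx = nx/n0 = nx/400: 1, 0.61, 0.33, 0.14, 0.04, 0
R0 = Σ lx·mx = 0 + 1.83 + 0.66 + 0.7 + 0.28 + 0 = 3.47
R0 > 1, so the population is growing.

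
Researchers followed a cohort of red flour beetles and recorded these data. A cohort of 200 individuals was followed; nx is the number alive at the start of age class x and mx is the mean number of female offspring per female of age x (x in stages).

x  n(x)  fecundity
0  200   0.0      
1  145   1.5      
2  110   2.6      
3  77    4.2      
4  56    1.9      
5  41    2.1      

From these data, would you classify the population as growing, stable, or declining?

growing

lx = nx/n0 = nx/200: 1, 0.725, 0.55, 0.385, 0.28, 0.205
R0 = Σ lx·mx = 0 + 1.0875 + 1.43 + 1.617 + 0.532 + 0.4305 = 5.097
R0 > 1, so the population is growing.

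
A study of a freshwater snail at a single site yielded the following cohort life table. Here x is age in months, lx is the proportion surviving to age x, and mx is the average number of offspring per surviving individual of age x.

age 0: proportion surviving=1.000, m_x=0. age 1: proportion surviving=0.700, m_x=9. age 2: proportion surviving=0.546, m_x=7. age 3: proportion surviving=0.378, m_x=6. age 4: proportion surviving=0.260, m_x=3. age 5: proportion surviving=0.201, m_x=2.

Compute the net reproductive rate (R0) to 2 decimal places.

13.57

lx·mx by age: 0, 6.3, 3.822, 2.268, 0.78, 0.402
R0 = Σ lx·mx = 13.572 → 13.57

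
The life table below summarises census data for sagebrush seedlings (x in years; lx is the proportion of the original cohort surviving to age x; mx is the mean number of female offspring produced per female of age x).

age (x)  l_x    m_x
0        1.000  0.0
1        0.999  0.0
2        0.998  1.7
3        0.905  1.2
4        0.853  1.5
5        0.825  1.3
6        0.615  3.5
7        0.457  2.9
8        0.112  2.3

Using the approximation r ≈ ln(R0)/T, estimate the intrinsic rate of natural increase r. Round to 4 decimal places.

0.4678

R0 = Σ lx·mx = 0 + 0 + 1.6966 + 1.086 + 1.2795 + 1.0725 + 2.1525 + 1.3253 + 0.2576 = 8.87
Σ x·lx·mx = 41.3846; T = 41.3846/8.87 = 4.66568…
r ≈ ln(R0)/T = ln(8.87)/4.66568… = 0.467815… → 0.4678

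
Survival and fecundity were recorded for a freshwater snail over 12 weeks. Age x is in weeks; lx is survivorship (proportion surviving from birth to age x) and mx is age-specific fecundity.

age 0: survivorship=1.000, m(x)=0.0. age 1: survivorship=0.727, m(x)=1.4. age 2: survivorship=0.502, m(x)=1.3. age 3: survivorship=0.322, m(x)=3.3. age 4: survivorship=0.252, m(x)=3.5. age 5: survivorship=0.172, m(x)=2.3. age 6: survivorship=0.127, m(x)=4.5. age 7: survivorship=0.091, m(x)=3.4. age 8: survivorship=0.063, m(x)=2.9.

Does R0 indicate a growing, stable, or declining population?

R0 = Σ lx·mx = 0 + 1.0178 + 0.6526 + 1.0626 + 0.882 + 0.3956 + 0.5715 + 0.3094 + 0.1827 = 5.0742
R0 > 1, so the population is growing.

growing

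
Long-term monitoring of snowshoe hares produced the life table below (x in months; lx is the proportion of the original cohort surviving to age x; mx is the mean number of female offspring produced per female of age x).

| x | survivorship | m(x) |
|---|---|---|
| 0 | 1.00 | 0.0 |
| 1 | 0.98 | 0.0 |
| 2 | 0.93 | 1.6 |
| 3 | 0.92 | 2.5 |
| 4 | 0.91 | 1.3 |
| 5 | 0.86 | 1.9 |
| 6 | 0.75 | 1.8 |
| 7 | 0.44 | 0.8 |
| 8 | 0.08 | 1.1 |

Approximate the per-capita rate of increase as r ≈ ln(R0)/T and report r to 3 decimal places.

0.525

R0 = Σ lx·mx = 0 + 0 + 1.488 + 2.3 + 1.183 + 1.634 + 1.35 + 0.352 + 0.088 = 8.395
Σ x·lx·mx = 34.046; T = 34.046/8.395 = 4.05551…
r ≈ ln(R0)/T = ln(8.395)/4.05551… = 0.52463… → 0.525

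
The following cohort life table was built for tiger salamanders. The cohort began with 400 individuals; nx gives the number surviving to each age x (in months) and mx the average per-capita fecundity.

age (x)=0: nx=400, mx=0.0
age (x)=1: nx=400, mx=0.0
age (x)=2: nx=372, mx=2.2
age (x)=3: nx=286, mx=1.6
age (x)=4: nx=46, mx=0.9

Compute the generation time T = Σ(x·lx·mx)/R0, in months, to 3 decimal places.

lx = nx/n0 = nx/400: 1, 1, 0.93, 0.715, 0.115
lx·mx: 0, 0, 2.046, 1.144, 0.1035 → R0 = 3.2935
x·lx·mx: 0, 0, 4.092, 3.432, 0.414 → Σ = 7.938
T = 7.938 / 3.2935 = 2.410202… → 2.410

2.410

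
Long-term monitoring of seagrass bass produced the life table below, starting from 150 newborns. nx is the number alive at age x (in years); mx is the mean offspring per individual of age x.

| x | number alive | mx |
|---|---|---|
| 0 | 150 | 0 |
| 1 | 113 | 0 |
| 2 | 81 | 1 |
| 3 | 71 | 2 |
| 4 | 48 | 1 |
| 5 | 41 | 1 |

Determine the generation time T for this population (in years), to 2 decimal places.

3.16

lx = nx/n0 = nx/150: 1, 0.75333…, 0.54, 0.47333…, 0.32, 0.27333…
lx·mx: 0, 0, 0.54, 0.946667…, 0.32, 0.273333… → R0 = 2.08…
x·lx·mx: 0, 0, 1.08, 2.84…, 1.28, 1.366667… → Σ = 6.566667…
T = 6.566667… / 2.08… = 3.157051… → 3.16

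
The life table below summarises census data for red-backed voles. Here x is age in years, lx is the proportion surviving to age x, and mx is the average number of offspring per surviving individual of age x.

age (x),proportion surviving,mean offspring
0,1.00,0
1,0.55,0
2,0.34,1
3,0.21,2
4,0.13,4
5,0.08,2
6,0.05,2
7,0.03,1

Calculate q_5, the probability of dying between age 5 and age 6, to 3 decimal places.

0.375

q_5 = (l_5 − l_6) / l_5 = (0.08 − 0.05) / 0.08
     = 0.03 / 0.08 = 0.375 → 0.375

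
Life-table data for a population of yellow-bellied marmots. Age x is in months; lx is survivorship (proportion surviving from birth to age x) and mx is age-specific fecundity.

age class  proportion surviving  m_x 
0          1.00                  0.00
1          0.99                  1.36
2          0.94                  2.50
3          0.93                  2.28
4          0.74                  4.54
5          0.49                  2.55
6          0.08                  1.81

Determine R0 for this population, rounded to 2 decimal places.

lx·mx by age: 0, 1.3464, 2.35, 2.1204, 3.3596, 1.2495, 0.1448
R0 = Σ lx·mx = 10.5707 → 10.57

10.57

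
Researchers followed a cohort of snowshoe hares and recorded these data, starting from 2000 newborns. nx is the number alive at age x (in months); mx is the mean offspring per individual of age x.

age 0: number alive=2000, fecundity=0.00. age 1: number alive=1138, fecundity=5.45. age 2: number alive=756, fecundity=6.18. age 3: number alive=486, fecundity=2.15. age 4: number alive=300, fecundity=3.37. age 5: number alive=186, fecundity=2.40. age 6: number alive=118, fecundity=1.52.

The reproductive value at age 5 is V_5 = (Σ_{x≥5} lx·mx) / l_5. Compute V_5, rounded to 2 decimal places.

3.36

lx = nx/n0 = nx/2000: 1, 0.569, 0.378, 0.243, 0.15, 0.093, 0.059
lx·mx for x ≥ 5: 0.2232, 0.08968 → sum = 0.31288
V_5 = 0.31288 / l_5 = 0.31288 / 0.093 = 3.364301… → 3.36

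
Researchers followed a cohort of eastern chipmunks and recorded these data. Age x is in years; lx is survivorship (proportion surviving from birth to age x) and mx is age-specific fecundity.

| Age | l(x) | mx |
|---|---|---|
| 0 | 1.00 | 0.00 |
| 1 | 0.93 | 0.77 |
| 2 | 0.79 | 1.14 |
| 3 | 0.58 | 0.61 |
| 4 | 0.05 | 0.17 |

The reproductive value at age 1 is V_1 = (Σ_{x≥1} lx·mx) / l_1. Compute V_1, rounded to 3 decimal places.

2.128

lx·mx for x ≥ 1: 0.7161, 0.9006, 0.3538, 0.0085 → sum = 1.979
V_1 = 1.979 / l_1 = 1.979 / 0.93 = 2.127957… → 2.128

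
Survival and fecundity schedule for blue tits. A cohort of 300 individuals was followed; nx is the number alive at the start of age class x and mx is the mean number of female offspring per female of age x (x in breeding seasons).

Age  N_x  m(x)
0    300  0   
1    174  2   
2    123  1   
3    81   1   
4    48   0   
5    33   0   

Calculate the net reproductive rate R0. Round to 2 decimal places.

1.84

lx = nx/n0 = nx/300: 1, 0.58, 0.41, 0.27, 0.16, 0.11
lx·mx by age: 0, 1.16, 0.41, 0.27, 0, 0
R0 = Σ lx·mx = 1.84 → 1.84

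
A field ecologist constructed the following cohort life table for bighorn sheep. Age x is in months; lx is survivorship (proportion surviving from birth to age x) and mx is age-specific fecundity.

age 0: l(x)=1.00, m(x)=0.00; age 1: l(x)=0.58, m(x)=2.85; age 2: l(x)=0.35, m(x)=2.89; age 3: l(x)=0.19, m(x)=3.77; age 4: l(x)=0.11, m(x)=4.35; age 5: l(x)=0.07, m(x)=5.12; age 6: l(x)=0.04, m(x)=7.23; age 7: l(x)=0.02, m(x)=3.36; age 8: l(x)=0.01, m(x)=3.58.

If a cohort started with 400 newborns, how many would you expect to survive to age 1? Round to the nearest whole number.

232

Expected survivors = N0 · l_1 = 400 × 0.58 = 232 → 232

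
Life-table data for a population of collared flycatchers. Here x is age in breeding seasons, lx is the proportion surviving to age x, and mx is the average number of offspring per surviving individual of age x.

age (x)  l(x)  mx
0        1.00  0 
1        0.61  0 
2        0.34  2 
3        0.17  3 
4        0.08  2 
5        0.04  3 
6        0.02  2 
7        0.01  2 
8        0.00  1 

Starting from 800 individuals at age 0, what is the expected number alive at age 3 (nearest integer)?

Expected survivors = N0 · l_3 = 800 × 0.17 = 136 → 136

136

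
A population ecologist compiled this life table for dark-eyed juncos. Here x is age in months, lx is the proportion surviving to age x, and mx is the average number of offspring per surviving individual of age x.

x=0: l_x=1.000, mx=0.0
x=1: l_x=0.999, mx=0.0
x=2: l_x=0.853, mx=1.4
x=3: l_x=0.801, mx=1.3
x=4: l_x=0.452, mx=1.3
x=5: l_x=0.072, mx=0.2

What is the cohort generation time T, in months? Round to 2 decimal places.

2.80

lx·mx: 0, 0, 1.1942, 1.0413, 0.5876, 0.0144 → R0 = 2.8375
x·lx·mx: 0, 0, 2.3884, 3.1239, 2.3504, 0.072 → Σ = 7.9347
T = 7.9347 / 2.8375 = 2.79637… → 2.80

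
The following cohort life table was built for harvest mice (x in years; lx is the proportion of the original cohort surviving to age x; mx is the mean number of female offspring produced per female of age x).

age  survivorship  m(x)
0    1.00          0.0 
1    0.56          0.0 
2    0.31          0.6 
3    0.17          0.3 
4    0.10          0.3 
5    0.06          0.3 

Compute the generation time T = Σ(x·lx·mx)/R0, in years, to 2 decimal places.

2.58

lx·mx: 0, 0, 0.186, 0.051, 0.03, 0.018 → R0 = 0.285
x·lx·mx: 0, 0, 0.372, 0.153, 0.12, 0.09 → Σ = 0.735
T = 0.735 / 0.285 = 2.578947… → 2.58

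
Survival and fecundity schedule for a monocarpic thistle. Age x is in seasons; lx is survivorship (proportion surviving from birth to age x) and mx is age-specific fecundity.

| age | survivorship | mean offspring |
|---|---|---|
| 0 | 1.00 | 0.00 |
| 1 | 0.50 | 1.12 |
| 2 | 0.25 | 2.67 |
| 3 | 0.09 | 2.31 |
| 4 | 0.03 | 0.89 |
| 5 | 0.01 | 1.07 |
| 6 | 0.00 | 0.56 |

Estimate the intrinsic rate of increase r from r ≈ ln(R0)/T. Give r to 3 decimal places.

R0 = Σ lx·mx = 0 + 0.56 + 0.6675 + 0.2079 + 0.0267 + 0.0107 + 0 = 1.4728
Σ x·lx·mx = 2.679; T = 2.679/1.4728 = 1.81898…
r ≈ ln(R0)/T = ln(1.4728)/1.81898… = 0.21285… → 0.213

0.213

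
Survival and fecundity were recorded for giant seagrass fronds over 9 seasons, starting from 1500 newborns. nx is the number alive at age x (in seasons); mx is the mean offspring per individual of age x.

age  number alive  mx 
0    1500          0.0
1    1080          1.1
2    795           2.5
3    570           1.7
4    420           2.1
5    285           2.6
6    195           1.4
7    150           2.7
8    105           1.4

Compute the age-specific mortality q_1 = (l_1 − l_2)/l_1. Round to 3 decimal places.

lx = nx/n0 = nx/1500: 1, 0.72, 0.53, 0.38, 0.28, 0.19, 0.13, 0.1, 0.07
q_1 = (l_1 − l_2) / l_1 = (0.72 − 0.53) / 0.72
     = 0.19 / 0.72 = 0.263889… → 0.264

0.264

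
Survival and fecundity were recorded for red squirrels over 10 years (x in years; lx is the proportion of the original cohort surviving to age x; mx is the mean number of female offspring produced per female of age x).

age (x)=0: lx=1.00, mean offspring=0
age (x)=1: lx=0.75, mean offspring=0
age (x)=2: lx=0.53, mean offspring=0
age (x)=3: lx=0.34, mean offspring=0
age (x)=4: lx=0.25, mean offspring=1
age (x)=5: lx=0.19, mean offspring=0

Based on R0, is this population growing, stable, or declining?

R0 = Σ lx·mx = 0 + 0 + 0 + 0 + 0.25 + 0 = 0.25
R0 < 1, so the population is declining.

declining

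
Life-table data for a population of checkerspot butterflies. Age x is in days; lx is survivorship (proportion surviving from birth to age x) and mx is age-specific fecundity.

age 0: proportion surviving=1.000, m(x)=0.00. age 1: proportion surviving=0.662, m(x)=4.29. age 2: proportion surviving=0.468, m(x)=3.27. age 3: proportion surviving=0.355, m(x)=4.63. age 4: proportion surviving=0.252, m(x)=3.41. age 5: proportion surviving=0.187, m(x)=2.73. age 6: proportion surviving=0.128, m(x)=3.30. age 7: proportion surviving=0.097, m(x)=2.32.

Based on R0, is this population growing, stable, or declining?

growing

R0 = Σ lx·mx = 0 + 2.83998 + 1.53036 + 1.64365 + 0.85932 + 0.51051 + 0.4224 + 0.22504 = 8.03126
R0 > 1, so the population is growing.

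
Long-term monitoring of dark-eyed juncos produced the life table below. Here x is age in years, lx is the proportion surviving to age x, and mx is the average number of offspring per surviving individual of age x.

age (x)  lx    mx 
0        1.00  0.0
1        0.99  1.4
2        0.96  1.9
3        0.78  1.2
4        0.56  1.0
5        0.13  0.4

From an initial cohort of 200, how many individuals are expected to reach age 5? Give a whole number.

26

Expected survivors = N0 · l_5 = 200 × 0.13 = 26 → 26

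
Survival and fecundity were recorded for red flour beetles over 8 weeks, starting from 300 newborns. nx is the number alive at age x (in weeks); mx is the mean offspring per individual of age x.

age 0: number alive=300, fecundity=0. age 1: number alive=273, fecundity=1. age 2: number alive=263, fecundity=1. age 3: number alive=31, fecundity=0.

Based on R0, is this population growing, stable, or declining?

growing

lx = nx/n0 = nx/300: 1, 0.91, 0.87667…, 0.10333…
R0 = Σ lx·mx = 0 + 0.91 + 0.876667… + 0 = 1.786667…
R0 > 1, so the population is growing.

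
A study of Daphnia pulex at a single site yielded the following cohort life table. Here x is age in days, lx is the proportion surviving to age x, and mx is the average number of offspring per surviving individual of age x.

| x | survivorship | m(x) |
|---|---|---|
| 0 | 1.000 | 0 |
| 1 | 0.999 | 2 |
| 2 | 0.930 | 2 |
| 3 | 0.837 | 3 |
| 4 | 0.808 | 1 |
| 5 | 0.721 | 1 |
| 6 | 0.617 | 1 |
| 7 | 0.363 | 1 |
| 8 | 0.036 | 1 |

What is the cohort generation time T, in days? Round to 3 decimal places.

lx·mx: 0, 1.998, 1.86, 2.511, 0.808, 0.721, 0.617, 0.363, 0.036 → R0 = 8.914
x·lx·mx: 0, 1.998, 3.72, 7.533, 3.232, 3.605, 3.702, 2.541, 0.288 → Σ = 26.619
T = 26.619 / 8.914 = 2.986201… → 2.986

2.986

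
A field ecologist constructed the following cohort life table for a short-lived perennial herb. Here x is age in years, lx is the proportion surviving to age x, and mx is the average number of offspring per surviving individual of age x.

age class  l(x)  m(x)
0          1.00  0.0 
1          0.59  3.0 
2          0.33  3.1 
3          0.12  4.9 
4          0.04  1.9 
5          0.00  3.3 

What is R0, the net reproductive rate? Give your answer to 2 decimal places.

3.46

lx·mx by age: 0, 1.77, 1.023, 0.588, 0.076, 0
R0 = Σ lx·mx = 3.457 → 3.46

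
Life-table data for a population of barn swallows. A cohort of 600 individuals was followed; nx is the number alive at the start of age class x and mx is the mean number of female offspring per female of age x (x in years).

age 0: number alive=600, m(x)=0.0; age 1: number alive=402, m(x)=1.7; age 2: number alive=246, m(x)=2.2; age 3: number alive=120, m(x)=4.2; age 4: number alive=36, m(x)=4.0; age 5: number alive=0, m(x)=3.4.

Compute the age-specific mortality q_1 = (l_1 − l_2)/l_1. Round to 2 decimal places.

lx = nx/n0 = nx/600: 1, 0.67, 0.41, 0.2, 0.06, 0
q_1 = (l_1 − l_2) / l_1 = (0.67 − 0.41) / 0.67
     = 0.26 / 0.67 = 0.38806… → 0.39

0.39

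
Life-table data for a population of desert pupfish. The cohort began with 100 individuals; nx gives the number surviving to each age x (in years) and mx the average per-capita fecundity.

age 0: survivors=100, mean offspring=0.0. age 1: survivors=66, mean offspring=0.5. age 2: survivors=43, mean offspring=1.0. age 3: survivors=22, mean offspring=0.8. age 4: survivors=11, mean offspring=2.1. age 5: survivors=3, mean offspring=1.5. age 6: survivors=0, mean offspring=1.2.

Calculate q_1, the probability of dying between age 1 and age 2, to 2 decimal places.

0.35

lx = nx/n0 = nx/100: 1, 0.66, 0.43, 0.22, 0.11, 0.03, 0
q_1 = (l_1 − l_2) / l_1 = (0.66 − 0.43) / 0.66
     = 0.23 / 0.66 = 0.348485… → 0.35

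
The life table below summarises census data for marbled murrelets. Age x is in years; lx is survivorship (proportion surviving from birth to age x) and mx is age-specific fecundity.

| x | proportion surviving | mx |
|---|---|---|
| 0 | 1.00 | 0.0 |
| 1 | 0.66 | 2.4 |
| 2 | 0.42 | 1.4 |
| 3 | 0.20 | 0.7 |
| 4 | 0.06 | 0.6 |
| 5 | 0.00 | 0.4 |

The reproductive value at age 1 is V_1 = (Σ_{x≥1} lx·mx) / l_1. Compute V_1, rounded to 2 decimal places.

lx·mx for x ≥ 1: 1.584, 0.588, 0.14, 0.036, 0 → sum = 2.348
V_1 = 2.348 / l_1 = 2.348 / 0.66 = 3.557576… → 3.56

3.56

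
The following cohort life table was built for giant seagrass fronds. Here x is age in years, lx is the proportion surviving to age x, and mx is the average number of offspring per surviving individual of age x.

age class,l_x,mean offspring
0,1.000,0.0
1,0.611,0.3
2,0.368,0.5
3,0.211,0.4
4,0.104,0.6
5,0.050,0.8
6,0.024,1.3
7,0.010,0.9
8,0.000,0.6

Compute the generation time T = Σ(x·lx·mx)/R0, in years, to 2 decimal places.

lx·mx: 0, 0.1833, 0.184, 0.0844, 0.0624, 0.04, 0.0312, 0.009, 0 → R0 = 0.5943
x·lx·mx: 0, 0.1833, 0.368, 0.2532, 0.2496, 0.2, 0.1872, 0.063, 0 → Σ = 1.5043
T = 1.5043 / 0.5943 = 2.531213… → 2.53

2.53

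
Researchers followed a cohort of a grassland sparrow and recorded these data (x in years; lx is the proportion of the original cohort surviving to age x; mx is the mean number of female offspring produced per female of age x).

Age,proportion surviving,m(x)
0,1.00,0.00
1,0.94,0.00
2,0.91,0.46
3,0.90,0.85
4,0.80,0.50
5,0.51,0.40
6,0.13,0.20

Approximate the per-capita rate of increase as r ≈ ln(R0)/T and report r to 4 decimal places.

0.1827

R0 = Σ lx·mx = 0 + 0 + 0.4186 + 0.765 + 0.4 + 0.204 + 0.026 = 1.8136
Σ x·lx·mx = 5.9082; T = 5.9082/1.8136 = 3.25772…
r ≈ ln(R0)/T = ln(1.8136)/3.25772… = 0.182739… → 0.1827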